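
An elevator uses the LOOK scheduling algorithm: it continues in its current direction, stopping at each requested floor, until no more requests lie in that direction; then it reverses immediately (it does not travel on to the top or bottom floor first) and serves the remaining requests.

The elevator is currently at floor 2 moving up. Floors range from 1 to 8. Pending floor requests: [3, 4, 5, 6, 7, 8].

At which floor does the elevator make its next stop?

Answer: 3

Derivation:
Current floor: 2, direction: up
Requests above: [3, 4, 5, 6, 7, 8]
Requests below: []
Moving up and requests lie above → nearest above is min([3, 4, 5, 6, 7, 8]) = 3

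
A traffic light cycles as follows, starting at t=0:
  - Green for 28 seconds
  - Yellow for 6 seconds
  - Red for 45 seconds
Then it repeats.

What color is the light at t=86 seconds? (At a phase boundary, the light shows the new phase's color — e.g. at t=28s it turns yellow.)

Answer: green

Derivation:
Cycle length = 28 + 6 + 45 = 79s
t = 86, phase_t = 86 mod 79 = 7
7 < 28 (green end) → GREEN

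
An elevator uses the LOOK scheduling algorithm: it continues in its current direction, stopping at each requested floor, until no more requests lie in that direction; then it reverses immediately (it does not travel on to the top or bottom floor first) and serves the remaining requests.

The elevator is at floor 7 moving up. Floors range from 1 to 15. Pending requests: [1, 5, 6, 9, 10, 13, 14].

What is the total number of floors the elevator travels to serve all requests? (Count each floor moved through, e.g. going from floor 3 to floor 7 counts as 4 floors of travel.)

Start at floor 7 moving up, LOOK stop order: [9, 10, 13, 14, 6, 5, 1]
  7 → 9: |9-7| = 2, total = 2
  9 → 10: |10-9| = 1, total = 3
  10 → 13: |13-10| = 3, total = 6
  13 → 14: |14-13| = 1, total = 7
  14 → 6: |6-14| = 8, total = 15
  6 → 5: |5-6| = 1, total = 16
  5 → 1: |1-5| = 4, total = 20

Answer: 20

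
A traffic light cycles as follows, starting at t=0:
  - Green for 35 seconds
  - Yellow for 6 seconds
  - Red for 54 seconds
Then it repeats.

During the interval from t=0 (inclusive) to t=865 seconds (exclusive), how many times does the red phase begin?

Answer: 9

Derivation:
Cycle = 35+6+54 = 95s
red phase starts at t = k*95 + 41 for k=0,1,2,...
Need k*95+41 < 865 → k < 8.674
k ∈ {0, ..., 8} → 9 starts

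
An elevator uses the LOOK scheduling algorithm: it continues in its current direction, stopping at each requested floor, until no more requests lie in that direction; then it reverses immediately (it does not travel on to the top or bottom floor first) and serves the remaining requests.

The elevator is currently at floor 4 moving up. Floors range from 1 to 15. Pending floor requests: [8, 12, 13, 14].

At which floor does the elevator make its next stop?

Answer: 8

Derivation:
Current floor: 4, direction: up
Requests above: [8, 12, 13, 14]
Requests below: []
Moving up and requests lie above → nearest above is min([8, 12, 13, 14]) = 8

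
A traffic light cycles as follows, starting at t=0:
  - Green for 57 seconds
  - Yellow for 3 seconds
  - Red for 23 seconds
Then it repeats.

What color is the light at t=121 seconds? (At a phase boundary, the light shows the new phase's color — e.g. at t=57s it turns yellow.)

Cycle length = 57 + 3 + 23 = 83s
t = 121, phase_t = 121 mod 83 = 38
38 < 57 (green end) → GREEN

Answer: green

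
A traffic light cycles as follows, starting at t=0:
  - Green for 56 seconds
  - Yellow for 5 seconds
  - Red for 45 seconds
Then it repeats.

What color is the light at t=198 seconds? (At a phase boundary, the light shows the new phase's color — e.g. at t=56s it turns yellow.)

Cycle length = 56 + 5 + 45 = 106s
t = 198, phase_t = 198 mod 106 = 92
92 >= 61 → RED

Answer: red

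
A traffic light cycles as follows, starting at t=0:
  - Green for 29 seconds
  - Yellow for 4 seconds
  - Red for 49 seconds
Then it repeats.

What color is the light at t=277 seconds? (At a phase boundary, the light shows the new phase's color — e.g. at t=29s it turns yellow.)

Answer: yellow

Derivation:
Cycle length = 29 + 4 + 49 = 82s
t = 277, phase_t = 277 mod 82 = 31
29 <= 31 < 33 (yellow end) → YELLOW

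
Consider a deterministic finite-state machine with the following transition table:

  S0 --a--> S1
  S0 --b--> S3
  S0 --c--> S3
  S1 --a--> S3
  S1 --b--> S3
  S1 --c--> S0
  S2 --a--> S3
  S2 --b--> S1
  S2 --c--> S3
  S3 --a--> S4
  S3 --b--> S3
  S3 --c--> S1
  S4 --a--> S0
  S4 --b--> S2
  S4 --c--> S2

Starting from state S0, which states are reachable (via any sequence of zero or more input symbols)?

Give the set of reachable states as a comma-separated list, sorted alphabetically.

Answer: S0, S1, S2, S3, S4

Derivation:
BFS from S0:
  visit S0: S0--a-->S1 (new), S0--b-->S3 (new), S0--c-->S3 (seen)
  visit S1: S1--a-->S3 (seen), S1--b-->S3 (seen), S1--c-->S0 (seen)
  visit S3: S3--a-->S4 (new), S3--b-->S3 (seen), S3--c-->S1 (seen)
  visit S4: S4--a-->S0 (seen), S4--b-->S2 (new), S4--c-->S2 (seen)
  visit S2: S2--a-->S3 (seen), S2--b-->S1 (seen), S2--c-->S3 (seen)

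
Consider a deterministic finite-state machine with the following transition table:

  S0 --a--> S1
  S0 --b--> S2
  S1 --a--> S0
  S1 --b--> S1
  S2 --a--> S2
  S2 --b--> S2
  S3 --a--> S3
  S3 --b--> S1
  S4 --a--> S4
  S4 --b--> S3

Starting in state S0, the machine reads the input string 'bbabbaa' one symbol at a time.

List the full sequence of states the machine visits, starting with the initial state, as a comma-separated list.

Start: S0
  read 'b': S0 --b--> S2
  read 'b': S2 --b--> S2
  read 'a': S2 --a--> S2
  read 'b': S2 --b--> S2
  read 'b': S2 --b--> S2
  read 'a': S2 --a--> S2
  read 'a': S2 --a--> S2

Answer: S0, S2, S2, S2, S2, S2, S2, S2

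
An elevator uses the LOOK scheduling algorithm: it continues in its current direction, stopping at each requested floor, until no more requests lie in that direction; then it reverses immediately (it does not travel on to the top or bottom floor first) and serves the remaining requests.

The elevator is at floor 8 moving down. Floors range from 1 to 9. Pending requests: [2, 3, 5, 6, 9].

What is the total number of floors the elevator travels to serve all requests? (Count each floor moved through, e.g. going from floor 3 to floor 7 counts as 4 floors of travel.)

Answer: 13

Derivation:
Start at floor 8 moving down, LOOK stop order: [6, 5, 3, 2, 9]
  8 → 6: |6-8| = 2, total = 2
  6 → 5: |5-6| = 1, total = 3
  5 → 3: |3-5| = 2, total = 5
  3 → 2: |2-3| = 1, total = 6
  2 → 9: |9-2| = 7, total = 13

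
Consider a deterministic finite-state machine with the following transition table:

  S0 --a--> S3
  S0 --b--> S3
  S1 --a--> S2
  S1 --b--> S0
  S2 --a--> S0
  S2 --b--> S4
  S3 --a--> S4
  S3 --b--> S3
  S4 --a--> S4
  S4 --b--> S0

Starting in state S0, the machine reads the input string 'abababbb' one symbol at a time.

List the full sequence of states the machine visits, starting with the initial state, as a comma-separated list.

Start: S0
  read 'a': S0 --a--> S3
  read 'b': S3 --b--> S3
  read 'a': S3 --a--> S4
  read 'b': S4 --b--> S0
  read 'a': S0 --a--> S3
  read 'b': S3 --b--> S3
  read 'b': S3 --b--> S3
  read 'b': S3 --b--> S3

Answer: S0, S3, S3, S4, S0, S3, S3, S3, S3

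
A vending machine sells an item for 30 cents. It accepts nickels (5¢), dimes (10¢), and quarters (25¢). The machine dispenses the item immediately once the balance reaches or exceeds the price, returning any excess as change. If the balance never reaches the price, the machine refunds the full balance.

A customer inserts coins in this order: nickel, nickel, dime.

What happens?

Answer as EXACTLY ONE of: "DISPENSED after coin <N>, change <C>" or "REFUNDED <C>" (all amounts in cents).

Answer: REFUNDED 20

Derivation:
Price: 30¢
Coin 1 (nickel, 5¢): balance = 5¢
Coin 2 (nickel, 5¢): balance = 10¢
Coin 3 (dime, 10¢): balance = 20¢
All coins inserted, balance 20¢ < price 30¢ → REFUND 20¢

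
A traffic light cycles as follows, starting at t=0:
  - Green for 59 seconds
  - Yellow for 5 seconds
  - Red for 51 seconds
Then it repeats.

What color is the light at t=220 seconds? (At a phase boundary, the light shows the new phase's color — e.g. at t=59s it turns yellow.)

Cycle length = 59 + 5 + 51 = 115s
t = 220, phase_t = 220 mod 115 = 105
105 >= 64 → RED

Answer: red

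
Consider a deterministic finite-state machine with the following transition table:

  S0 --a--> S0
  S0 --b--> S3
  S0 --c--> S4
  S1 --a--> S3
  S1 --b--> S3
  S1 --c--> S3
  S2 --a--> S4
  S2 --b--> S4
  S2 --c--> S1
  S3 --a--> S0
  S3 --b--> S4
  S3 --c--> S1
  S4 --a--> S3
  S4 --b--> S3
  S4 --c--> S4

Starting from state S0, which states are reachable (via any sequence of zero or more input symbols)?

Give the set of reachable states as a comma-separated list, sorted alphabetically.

BFS from S0:
  visit S0: S0--a-->S0 (seen), S0--b-->S3 (new), S0--c-->S4 (new)
  visit S3: S3--a-->S0 (seen), S3--b-->S4 (seen), S3--c-->S1 (new)
  visit S4: S4--a-->S3 (seen), S4--b-->S3 (seen), S4--c-->S4 (seen)
  visit S1: S1--a-->S3 (seen), S1--b-->S3 (seen), S1--c-->S3 (seen)

Answer: S0, S1, S3, S4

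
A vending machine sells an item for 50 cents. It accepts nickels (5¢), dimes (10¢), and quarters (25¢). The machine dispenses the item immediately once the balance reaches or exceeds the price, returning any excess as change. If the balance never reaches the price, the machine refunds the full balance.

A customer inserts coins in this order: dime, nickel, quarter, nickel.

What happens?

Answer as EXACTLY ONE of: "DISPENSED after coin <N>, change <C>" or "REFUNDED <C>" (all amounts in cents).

Price: 50¢
Coin 1 (dime, 10¢): balance = 10¢
Coin 2 (nickel, 5¢): balance = 15¢
Coin 3 (quarter, 25¢): balance = 40¢
Coin 4 (nickel, 5¢): balance = 45¢
All coins inserted, balance 45¢ < price 50¢ → REFUND 45¢

Answer: REFUNDED 45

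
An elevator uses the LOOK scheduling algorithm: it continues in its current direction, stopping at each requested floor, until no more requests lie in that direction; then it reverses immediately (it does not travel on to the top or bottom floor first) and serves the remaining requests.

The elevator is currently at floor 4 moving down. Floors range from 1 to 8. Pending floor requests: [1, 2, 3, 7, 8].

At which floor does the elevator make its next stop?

Current floor: 4, direction: down
Requests above: [7, 8]
Requests below: [1, 2, 3]
Moving down and requests lie below → nearest below is max([1, 2, 3]) = 3

Answer: 3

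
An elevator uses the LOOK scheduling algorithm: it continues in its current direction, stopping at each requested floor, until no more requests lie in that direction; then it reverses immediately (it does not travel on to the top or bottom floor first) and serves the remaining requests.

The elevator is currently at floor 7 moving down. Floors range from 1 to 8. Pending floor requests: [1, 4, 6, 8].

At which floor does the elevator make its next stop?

Answer: 6

Derivation:
Current floor: 7, direction: down
Requests above: [8]
Requests below: [1, 4, 6]
Moving down and requests lie below → nearest below is max([1, 4, 6]) = 6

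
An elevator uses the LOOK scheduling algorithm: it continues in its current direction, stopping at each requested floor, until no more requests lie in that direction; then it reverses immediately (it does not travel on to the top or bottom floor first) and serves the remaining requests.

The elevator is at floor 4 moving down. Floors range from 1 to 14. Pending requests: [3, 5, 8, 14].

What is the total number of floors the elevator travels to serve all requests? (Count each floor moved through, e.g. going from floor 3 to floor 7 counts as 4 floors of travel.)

Answer: 12

Derivation:
Start at floor 4 moving down, LOOK stop order: [3, 5, 8, 14]
  4 → 3: |3-4| = 1, total = 1
  3 → 5: |5-3| = 2, total = 3
  5 → 8: |8-5| = 3, total = 6
  8 → 14: |14-8| = 6, total = 12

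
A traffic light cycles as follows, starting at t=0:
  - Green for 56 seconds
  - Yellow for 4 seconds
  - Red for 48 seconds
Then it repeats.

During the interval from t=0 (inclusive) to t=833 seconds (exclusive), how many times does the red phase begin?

Cycle = 56+4+48 = 108s
red phase starts at t = k*108 + 60 for k=0,1,2,...
Need k*108+60 < 833 → k < 7.157
k ∈ {0, ..., 7} → 8 starts

Answer: 8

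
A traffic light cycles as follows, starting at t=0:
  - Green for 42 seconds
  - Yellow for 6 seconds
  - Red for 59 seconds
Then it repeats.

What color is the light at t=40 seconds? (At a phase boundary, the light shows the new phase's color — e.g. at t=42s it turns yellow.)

Cycle length = 42 + 6 + 59 = 107s
t = 40, phase_t = 40 mod 107 = 40
40 < 42 (green end) → GREEN

Answer: green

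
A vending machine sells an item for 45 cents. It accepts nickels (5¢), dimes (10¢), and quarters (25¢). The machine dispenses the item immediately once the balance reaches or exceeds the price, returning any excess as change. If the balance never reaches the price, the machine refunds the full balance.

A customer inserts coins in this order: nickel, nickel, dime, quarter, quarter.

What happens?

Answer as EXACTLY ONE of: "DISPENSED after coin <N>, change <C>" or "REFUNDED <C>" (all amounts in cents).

Answer: DISPENSED after coin 4, change 0

Derivation:
Price: 45¢
Coin 1 (nickel, 5¢): balance = 5¢
Coin 2 (nickel, 5¢): balance = 10¢
Coin 3 (dime, 10¢): balance = 20¢
Coin 4 (quarter, 25¢): balance = 45¢
  → balance >= price → DISPENSE, change = 45 - 45 = 0¢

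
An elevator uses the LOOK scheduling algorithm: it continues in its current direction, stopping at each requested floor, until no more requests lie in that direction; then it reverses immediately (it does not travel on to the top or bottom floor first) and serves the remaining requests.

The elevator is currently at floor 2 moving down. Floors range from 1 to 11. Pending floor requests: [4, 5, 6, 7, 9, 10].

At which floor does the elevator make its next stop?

Current floor: 2, direction: down
Requests above: [4, 5, 6, 7, 9, 10]
Requests below: []
Moving down but no requests below → reverse; nearest above is min([4, 5, 6, 7, 9, 10]) = 4

Answer: 4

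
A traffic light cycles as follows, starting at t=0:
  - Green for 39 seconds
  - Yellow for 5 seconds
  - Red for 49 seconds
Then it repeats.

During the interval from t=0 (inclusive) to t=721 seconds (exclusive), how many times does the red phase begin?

Answer: 8

Derivation:
Cycle = 39+5+49 = 93s
red phase starts at t = k*93 + 44 for k=0,1,2,...
Need k*93+44 < 721 → k < 7.280
k ∈ {0, ..., 7} → 8 starts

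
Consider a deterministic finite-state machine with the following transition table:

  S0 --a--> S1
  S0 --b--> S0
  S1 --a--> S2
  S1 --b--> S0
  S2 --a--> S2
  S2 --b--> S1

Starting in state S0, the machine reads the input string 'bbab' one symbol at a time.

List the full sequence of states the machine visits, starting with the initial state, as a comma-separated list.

Start: S0
  read 'b': S0 --b--> S0
  read 'b': S0 --b--> S0
  read 'a': S0 --a--> S1
  read 'b': S1 --b--> S0

Answer: S0, S0, S0, S1, S0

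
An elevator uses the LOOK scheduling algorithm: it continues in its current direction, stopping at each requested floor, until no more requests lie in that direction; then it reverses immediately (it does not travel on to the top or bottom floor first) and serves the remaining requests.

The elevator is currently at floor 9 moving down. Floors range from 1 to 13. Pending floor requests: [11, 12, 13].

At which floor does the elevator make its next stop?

Current floor: 9, direction: down
Requests above: [11, 12, 13]
Requests below: []
Moving down but no requests below → reverse; nearest above is min([11, 12, 13]) = 11

Answer: 11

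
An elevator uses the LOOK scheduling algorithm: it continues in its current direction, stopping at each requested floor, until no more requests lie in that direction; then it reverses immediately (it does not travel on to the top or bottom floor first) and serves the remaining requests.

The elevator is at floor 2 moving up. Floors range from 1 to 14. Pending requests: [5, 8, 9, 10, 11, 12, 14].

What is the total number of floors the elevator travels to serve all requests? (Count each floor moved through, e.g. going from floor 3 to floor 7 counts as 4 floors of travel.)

Answer: 12

Derivation:
Start at floor 2 moving up, LOOK stop order: [5, 8, 9, 10, 11, 12, 14]
  2 → 5: |5-2| = 3, total = 3
  5 → 8: |8-5| = 3, total = 6
  8 → 9: |9-8| = 1, total = 7
  9 → 10: |10-9| = 1, total = 8
  10 → 11: |11-10| = 1, total = 9
  11 → 12: |12-11| = 1, total = 10
  12 → 14: |14-12| = 2, total = 12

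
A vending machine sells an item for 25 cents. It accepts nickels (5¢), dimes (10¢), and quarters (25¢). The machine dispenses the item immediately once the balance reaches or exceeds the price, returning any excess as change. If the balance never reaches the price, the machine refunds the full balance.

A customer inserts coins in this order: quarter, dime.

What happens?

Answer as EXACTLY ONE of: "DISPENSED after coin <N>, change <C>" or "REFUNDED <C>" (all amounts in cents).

Answer: DISPENSED after coin 1, change 0

Derivation:
Price: 25¢
Coin 1 (quarter, 25¢): balance = 25¢
  → balance >= price → DISPENSE, change = 25 - 25 = 0¢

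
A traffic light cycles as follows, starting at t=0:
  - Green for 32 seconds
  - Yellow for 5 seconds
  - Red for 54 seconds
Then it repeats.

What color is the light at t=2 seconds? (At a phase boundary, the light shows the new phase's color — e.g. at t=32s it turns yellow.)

Cycle length = 32 + 5 + 54 = 91s
t = 2, phase_t = 2 mod 91 = 2
2 < 32 (green end) → GREEN

Answer: green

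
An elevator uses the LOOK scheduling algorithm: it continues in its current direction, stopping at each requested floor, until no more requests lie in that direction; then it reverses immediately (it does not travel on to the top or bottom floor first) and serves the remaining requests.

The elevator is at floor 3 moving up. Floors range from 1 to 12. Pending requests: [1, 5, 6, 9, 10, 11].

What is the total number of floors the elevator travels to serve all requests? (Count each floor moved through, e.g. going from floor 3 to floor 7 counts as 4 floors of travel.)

Start at floor 3 moving up, LOOK stop order: [5, 6, 9, 10, 11, 1]
  3 → 5: |5-3| = 2, total = 2
  5 → 6: |6-5| = 1, total = 3
  6 → 9: |9-6| = 3, total = 6
  9 → 10: |10-9| = 1, total = 7
  10 → 11: |11-10| = 1, total = 8
  11 → 1: |1-11| = 10, total = 18

Answer: 18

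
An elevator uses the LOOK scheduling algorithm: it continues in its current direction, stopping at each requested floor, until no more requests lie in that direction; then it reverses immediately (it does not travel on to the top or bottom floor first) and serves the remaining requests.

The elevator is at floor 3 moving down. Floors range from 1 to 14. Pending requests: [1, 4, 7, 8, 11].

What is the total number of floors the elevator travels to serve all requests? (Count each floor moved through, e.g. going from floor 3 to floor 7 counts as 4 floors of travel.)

Start at floor 3 moving down, LOOK stop order: [1, 4, 7, 8, 11]
  3 → 1: |1-3| = 2, total = 2
  1 → 4: |4-1| = 3, total = 5
  4 → 7: |7-4| = 3, total = 8
  7 → 8: |8-7| = 1, total = 9
  8 → 11: |11-8| = 3, total = 12

Answer: 12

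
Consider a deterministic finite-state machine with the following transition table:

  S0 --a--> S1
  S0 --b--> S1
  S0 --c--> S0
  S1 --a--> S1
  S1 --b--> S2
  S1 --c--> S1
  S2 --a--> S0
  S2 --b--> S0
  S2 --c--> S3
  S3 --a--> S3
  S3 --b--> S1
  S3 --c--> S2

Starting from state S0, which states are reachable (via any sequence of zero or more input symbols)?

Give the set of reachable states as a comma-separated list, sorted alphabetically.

BFS from S0:
  visit S0: S0--a-->S1 (new), S0--b-->S1 (seen), S0--c-->S0 (seen)
  visit S1: S1--a-->S1 (seen), S1--b-->S2 (new), S1--c-->S1 (seen)
  visit S2: S2--a-->S0 (seen), S2--b-->S0 (seen), S2--c-->S3 (new)
  visit S3: S3--a-->S3 (seen), S3--b-->S1 (seen), S3--c-->S2 (seen)

Answer: S0, S1, S2, S3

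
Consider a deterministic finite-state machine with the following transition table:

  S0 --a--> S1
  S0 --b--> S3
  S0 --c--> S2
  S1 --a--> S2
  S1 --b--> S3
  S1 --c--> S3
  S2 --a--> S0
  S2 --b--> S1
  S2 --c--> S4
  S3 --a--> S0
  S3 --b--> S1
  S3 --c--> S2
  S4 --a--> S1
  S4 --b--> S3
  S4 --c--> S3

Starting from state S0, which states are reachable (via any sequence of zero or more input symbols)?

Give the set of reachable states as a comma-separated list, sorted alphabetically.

Answer: S0, S1, S2, S3, S4

Derivation:
BFS from S0:
  visit S0: S0--a-->S1 (new), S0--b-->S3 (new), S0--c-->S2 (new)
  visit S1: S1--a-->S2 (seen), S1--b-->S3 (seen), S1--c-->S3 (seen)
  visit S3: S3--a-->S0 (seen), S3--b-->S1 (seen), S3--c-->S2 (seen)
  visit S2: S2--a-->S0 (seen), S2--b-->S1 (seen), S2--c-->S4 (new)
  visit S4: S4--a-->S1 (seen), S4--b-->S3 (seen), S4--c-->S3 (seen)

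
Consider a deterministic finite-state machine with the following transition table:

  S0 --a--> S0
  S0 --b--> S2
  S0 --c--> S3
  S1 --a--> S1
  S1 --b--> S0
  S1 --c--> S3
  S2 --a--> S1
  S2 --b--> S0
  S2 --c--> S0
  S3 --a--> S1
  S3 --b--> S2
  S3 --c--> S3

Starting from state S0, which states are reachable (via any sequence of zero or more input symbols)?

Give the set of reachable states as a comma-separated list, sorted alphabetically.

BFS from S0:
  visit S0: S0--a-->S0 (seen), S0--b-->S2 (new), S0--c-->S3 (new)
  visit S2: S2--a-->S1 (new), S2--b-->S0 (seen), S2--c-->S0 (seen)
  visit S3: S3--a-->S1 (seen), S3--b-->S2 (seen), S3--c-->S3 (seen)
  visit S1: S1--a-->S1 (seen), S1--b-->S0 (seen), S1--c-->S3 (seen)

Answer: S0, S1, S2, S3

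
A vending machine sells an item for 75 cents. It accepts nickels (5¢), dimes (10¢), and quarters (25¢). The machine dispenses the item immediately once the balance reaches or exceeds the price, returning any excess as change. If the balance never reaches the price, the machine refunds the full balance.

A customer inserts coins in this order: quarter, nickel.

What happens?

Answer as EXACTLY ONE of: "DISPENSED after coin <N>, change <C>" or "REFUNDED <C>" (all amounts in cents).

Answer: REFUNDED 30

Derivation:
Price: 75¢
Coin 1 (quarter, 25¢): balance = 25¢
Coin 2 (nickel, 5¢): balance = 30¢
All coins inserted, balance 30¢ < price 75¢ → REFUND 30¢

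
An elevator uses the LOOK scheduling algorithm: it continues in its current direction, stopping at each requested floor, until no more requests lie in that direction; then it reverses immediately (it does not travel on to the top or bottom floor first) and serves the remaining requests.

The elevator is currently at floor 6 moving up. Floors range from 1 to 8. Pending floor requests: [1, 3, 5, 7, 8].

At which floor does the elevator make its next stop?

Current floor: 6, direction: up
Requests above: [7, 8]
Requests below: [1, 3, 5]
Moving up and requests lie above → nearest above is min([7, 8]) = 7

Answer: 7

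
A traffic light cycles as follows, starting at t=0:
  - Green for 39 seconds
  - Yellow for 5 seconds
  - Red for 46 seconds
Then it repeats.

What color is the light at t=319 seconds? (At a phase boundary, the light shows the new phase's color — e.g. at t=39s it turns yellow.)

Cycle length = 39 + 5 + 46 = 90s
t = 319, phase_t = 319 mod 90 = 49
49 >= 44 → RED

Answer: red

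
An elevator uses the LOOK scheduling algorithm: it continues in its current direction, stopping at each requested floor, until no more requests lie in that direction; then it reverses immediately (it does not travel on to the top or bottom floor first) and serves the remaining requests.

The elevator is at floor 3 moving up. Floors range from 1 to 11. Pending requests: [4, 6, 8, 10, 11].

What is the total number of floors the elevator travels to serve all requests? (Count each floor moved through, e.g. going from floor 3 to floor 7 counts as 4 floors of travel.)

Answer: 8

Derivation:
Start at floor 3 moving up, LOOK stop order: [4, 6, 8, 10, 11]
  3 → 4: |4-3| = 1, total = 1
  4 → 6: |6-4| = 2, total = 3
  6 → 8: |8-6| = 2, total = 5
  8 → 10: |10-8| = 2, total = 7
  10 → 11: |11-10| = 1, total = 8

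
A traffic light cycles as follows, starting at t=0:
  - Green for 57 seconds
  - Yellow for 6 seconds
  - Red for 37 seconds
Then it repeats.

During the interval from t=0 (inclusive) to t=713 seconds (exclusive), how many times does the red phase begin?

Answer: 7

Derivation:
Cycle = 57+6+37 = 100s
red phase starts at t = k*100 + 63 for k=0,1,2,...
Need k*100+63 < 713 → k < 6.500
k ∈ {0, ..., 6} → 7 starts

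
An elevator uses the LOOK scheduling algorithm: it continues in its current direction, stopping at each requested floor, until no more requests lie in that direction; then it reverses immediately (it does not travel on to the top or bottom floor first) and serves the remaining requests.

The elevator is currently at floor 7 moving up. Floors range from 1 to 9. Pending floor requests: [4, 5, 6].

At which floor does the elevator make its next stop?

Answer: 6

Derivation:
Current floor: 7, direction: up
Requests above: []
Requests below: [4, 5, 6]
Moving up but no requests above → reverse; nearest below is max([4, 5, 6]) = 6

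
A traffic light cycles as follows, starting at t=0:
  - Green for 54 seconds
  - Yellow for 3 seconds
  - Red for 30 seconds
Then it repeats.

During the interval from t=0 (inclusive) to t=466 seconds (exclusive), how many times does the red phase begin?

Answer: 5

Derivation:
Cycle = 54+3+30 = 87s
red phase starts at t = k*87 + 57 for k=0,1,2,...
Need k*87+57 < 466 → k < 4.701
k ∈ {0, ..., 4} → 5 starts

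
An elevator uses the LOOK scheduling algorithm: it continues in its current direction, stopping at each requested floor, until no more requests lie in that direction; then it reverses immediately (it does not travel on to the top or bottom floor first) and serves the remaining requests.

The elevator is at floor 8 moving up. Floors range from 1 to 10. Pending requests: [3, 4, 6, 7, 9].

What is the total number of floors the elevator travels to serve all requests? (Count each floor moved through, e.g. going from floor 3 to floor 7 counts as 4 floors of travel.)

Answer: 7

Derivation:
Start at floor 8 moving up, LOOK stop order: [9, 7, 6, 4, 3]
  8 → 9: |9-8| = 1, total = 1
  9 → 7: |7-9| = 2, total = 3
  7 → 6: |6-7| = 1, total = 4
  6 → 4: |4-6| = 2, total = 6
  4 → 3: |3-4| = 1, total = 7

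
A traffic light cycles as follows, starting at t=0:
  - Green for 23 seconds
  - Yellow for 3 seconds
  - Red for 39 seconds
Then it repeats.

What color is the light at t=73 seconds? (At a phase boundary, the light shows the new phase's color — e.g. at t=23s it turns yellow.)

Cycle length = 23 + 3 + 39 = 65s
t = 73, phase_t = 73 mod 65 = 8
8 < 23 (green end) → GREEN

Answer: green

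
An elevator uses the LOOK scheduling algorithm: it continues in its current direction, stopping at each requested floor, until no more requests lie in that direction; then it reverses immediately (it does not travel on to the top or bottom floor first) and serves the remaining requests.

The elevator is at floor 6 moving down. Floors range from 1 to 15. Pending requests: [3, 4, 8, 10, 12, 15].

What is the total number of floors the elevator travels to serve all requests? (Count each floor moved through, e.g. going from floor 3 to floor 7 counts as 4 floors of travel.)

Start at floor 6 moving down, LOOK stop order: [4, 3, 8, 10, 12, 15]
  6 → 4: |4-6| = 2, total = 2
  4 → 3: |3-4| = 1, total = 3
  3 → 8: |8-3| = 5, total = 8
  8 → 10: |10-8| = 2, total = 10
  10 → 12: |12-10| = 2, total = 12
  12 → 15: |15-12| = 3, total = 15

Answer: 15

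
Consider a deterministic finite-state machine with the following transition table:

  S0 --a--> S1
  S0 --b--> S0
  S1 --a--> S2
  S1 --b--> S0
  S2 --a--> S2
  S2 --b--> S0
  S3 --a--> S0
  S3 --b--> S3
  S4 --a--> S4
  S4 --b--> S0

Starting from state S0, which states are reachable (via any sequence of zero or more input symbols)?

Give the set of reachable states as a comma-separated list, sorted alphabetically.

BFS from S0:
  visit S0: S0--a-->S1 (new), S0--b-->S0 (seen)
  visit S1: S1--a-->S2 (new), S1--b-->S0 (seen)
  visit S2: S2--a-->S2 (seen), S2--b-->S0 (seen)

Answer: S0, S1, S2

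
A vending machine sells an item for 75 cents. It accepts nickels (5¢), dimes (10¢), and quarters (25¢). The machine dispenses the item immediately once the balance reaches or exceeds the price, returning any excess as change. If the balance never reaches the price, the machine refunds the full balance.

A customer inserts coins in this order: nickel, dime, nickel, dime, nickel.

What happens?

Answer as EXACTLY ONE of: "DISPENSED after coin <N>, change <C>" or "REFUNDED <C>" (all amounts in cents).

Answer: REFUNDED 35

Derivation:
Price: 75¢
Coin 1 (nickel, 5¢): balance = 5¢
Coin 2 (dime, 10¢): balance = 15¢
Coin 3 (nickel, 5¢): balance = 20¢
Coin 4 (dime, 10¢): balance = 30¢
Coin 5 (nickel, 5¢): balance = 35¢
All coins inserted, balance 35¢ < price 75¢ → REFUND 35¢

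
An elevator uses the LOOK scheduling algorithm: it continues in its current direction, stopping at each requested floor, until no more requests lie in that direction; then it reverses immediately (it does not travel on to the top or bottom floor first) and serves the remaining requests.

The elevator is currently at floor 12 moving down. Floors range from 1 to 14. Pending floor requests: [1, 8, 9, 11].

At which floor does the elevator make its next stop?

Current floor: 12, direction: down
Requests above: []
Requests below: [1, 8, 9, 11]
Moving down and requests lie below → nearest below is max([1, 8, 9, 11]) = 11

Answer: 11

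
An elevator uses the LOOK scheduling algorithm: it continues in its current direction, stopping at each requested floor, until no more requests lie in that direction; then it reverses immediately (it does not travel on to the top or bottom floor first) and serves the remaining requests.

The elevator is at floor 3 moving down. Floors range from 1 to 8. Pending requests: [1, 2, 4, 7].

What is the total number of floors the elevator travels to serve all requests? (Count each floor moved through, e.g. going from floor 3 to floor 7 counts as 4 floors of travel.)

Start at floor 3 moving down, LOOK stop order: [2, 1, 4, 7]
  3 → 2: |2-3| = 1, total = 1
  2 → 1: |1-2| = 1, total = 2
  1 → 4: |4-1| = 3, total = 5
  4 → 7: |7-4| = 3, total = 8

Answer: 8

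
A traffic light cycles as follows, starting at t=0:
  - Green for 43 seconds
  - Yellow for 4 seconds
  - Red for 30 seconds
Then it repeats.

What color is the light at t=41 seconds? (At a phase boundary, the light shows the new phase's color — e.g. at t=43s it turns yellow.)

Answer: green

Derivation:
Cycle length = 43 + 4 + 30 = 77s
t = 41, phase_t = 41 mod 77 = 41
41 < 43 (green end) → GREEN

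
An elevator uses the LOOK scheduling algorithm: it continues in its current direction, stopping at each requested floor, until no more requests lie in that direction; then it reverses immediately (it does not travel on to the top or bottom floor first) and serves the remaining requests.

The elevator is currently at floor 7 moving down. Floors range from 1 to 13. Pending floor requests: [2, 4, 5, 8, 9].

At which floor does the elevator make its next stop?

Current floor: 7, direction: down
Requests above: [8, 9]
Requests below: [2, 4, 5]
Moving down and requests lie below → nearest below is max([2, 4, 5]) = 5

Answer: 5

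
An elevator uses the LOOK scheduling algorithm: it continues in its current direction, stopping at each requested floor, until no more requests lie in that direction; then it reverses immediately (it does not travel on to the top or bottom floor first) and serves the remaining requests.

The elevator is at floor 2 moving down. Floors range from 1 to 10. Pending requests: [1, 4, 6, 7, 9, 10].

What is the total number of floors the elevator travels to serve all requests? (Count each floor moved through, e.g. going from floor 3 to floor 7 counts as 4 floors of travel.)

Answer: 10

Derivation:
Start at floor 2 moving down, LOOK stop order: [1, 4, 6, 7, 9, 10]
  2 → 1: |1-2| = 1, total = 1
  1 → 4: |4-1| = 3, total = 4
  4 → 6: |6-4| = 2, total = 6
  6 → 7: |7-6| = 1, total = 7
  7 → 9: |9-7| = 2, total = 9
  9 → 10: |10-9| = 1, total = 10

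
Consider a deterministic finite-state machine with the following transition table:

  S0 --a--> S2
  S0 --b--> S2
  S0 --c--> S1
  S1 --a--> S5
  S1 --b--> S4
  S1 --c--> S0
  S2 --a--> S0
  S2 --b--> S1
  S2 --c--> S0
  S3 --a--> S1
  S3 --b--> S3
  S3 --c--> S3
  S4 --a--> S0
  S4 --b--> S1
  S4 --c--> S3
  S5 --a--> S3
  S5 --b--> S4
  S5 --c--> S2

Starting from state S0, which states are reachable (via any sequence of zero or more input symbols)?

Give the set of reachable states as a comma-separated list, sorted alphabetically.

Answer: S0, S1, S2, S3, S4, S5

Derivation:
BFS from S0:
  visit S0: S0--a-->S2 (new), S0--b-->S2 (seen), S0--c-->S1 (new)
  visit S2: S2--a-->S0 (seen), S2--b-->S1 (seen), S2--c-->S0 (seen)
  visit S1: S1--a-->S5 (new), S1--b-->S4 (new), S1--c-->S0 (seen)
  visit S5: S5--a-->S3 (new), S5--b-->S4 (seen), S5--c-->S2 (seen)
  visit S4: S4--a-->S0 (seen), S4--b-->S1 (seen), S4--c-->S3 (seen)
  visit S3: S3--a-->S1 (seen), S3--b-->S3 (seen), S3--c-->S3 (seen)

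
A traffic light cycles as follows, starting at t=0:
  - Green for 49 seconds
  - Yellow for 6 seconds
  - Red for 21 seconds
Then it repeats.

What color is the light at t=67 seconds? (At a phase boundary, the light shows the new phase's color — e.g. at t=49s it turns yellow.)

Answer: red

Derivation:
Cycle length = 49 + 6 + 21 = 76s
t = 67, phase_t = 67 mod 76 = 67
67 >= 55 → RED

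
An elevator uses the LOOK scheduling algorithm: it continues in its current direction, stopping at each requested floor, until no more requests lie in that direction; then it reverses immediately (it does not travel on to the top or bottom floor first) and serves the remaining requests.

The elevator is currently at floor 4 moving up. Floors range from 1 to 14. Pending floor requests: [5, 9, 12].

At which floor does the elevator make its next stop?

Answer: 5

Derivation:
Current floor: 4, direction: up
Requests above: [5, 9, 12]
Requests below: []
Moving up and requests lie above → nearest above is min([5, 9, 12]) = 5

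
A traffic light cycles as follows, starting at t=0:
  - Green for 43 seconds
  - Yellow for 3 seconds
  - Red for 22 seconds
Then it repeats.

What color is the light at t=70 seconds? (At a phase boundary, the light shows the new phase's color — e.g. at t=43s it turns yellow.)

Cycle length = 43 + 3 + 22 = 68s
t = 70, phase_t = 70 mod 68 = 2
2 < 43 (green end) → GREEN

Answer: green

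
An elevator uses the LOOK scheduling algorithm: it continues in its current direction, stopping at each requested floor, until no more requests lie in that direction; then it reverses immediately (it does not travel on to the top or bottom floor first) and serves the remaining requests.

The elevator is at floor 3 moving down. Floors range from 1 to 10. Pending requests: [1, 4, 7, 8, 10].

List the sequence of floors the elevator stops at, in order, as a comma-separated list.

Current: 3, moving DOWN
Serve below first (descending): [1]
Then reverse, serve above (ascending): [4, 7, 8, 10]

Answer: 1, 4, 7, 8, 10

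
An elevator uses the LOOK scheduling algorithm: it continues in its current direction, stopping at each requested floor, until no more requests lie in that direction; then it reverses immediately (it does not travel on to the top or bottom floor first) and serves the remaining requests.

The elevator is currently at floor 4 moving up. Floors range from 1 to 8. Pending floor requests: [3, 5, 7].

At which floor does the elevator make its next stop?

Current floor: 4, direction: up
Requests above: [5, 7]
Requests below: [3]
Moving up and requests lie above → nearest above is min([5, 7]) = 5

Answer: 5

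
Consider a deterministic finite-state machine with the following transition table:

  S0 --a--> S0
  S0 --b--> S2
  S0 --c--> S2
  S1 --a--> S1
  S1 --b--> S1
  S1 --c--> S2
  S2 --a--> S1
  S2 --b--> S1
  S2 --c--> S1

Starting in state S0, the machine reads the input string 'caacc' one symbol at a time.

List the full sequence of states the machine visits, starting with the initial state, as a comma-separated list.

Start: S0
  read 'c': S0 --c--> S2
  read 'a': S2 --a--> S1
  read 'a': S1 --a--> S1
  read 'c': S1 --c--> S2
  read 'c': S2 --c--> S1

Answer: S0, S2, S1, S1, S2, S1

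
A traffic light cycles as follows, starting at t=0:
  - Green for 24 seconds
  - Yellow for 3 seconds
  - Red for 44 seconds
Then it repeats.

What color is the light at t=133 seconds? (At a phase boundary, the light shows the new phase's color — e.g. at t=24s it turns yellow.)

Answer: red

Derivation:
Cycle length = 24 + 3 + 44 = 71s
t = 133, phase_t = 133 mod 71 = 62
62 >= 27 → RED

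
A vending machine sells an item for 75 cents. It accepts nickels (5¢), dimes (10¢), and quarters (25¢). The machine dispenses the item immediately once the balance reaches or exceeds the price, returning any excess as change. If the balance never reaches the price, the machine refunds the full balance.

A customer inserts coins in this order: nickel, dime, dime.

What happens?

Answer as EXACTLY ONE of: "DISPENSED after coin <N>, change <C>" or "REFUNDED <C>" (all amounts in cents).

Price: 75¢
Coin 1 (nickel, 5¢): balance = 5¢
Coin 2 (dime, 10¢): balance = 15¢
Coin 3 (dime, 10¢): balance = 25¢
All coins inserted, balance 25¢ < price 75¢ → REFUND 25¢

Answer: REFUNDED 25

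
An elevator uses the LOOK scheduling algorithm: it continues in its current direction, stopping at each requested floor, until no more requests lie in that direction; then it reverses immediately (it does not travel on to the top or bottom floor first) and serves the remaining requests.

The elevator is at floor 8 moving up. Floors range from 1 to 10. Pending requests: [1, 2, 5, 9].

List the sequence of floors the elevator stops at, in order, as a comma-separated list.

Current: 8, moving UP
Serve above first (ascending): [9]
Then reverse, serve below (descending): [5, 2, 1]

Answer: 9, 5, 2, 1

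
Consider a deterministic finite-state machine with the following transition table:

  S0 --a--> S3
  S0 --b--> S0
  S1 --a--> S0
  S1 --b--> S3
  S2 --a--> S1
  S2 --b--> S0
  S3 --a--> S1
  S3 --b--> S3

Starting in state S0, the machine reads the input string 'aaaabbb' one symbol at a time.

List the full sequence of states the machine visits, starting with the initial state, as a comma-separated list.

Start: S0
  read 'a': S0 --a--> S3
  read 'a': S3 --a--> S1
  read 'a': S1 --a--> S0
  read 'a': S0 --a--> S3
  read 'b': S3 --b--> S3
  read 'b': S3 --b--> S3
  read 'b': S3 --b--> S3

Answer: S0, S3, S1, S0, S3, S3, S3, S3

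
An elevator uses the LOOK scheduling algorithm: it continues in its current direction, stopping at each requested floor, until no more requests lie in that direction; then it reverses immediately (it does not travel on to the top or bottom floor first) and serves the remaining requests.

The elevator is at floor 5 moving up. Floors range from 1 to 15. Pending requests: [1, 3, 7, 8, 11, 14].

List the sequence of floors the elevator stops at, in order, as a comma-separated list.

Current: 5, moving UP
Serve above first (ascending): [7, 8, 11, 14]
Then reverse, serve below (descending): [3, 1]

Answer: 7, 8, 11, 14, 3, 1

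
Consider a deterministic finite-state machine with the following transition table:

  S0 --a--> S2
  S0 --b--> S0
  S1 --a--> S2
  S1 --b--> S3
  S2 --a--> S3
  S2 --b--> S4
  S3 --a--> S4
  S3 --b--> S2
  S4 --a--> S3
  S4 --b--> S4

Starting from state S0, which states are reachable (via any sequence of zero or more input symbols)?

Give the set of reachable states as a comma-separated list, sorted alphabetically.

Answer: S0, S2, S3, S4

Derivation:
BFS from S0:
  visit S0: S0--a-->S2 (new), S0--b-->S0 (seen)
  visit S2: S2--a-->S3 (new), S2--b-->S4 (new)
  visit S3: S3--a-->S4 (seen), S3--b-->S2 (seen)
  visit S4: S4--a-->S3 (seen), S4--b-->S4 (seen)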